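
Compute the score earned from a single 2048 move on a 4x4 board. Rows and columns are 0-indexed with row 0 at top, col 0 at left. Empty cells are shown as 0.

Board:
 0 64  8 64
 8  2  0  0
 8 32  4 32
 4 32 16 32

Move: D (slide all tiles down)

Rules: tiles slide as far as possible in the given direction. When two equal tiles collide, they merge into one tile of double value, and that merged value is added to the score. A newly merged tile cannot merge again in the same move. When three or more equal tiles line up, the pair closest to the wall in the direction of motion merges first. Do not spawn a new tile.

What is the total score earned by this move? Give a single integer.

Slide down:
col 0: [0, 8, 8, 4] -> [0, 0, 16, 4]  score +16 (running 16)
col 1: [64, 2, 32, 32] -> [0, 64, 2, 64]  score +64 (running 80)
col 2: [8, 0, 4, 16] -> [0, 8, 4, 16]  score +0 (running 80)
col 3: [64, 0, 32, 32] -> [0, 0, 64, 64]  score +64 (running 144)
Board after move:
 0  0  0  0
 0 64  8  0
16  2  4 64
 4 64 16 64

Answer: 144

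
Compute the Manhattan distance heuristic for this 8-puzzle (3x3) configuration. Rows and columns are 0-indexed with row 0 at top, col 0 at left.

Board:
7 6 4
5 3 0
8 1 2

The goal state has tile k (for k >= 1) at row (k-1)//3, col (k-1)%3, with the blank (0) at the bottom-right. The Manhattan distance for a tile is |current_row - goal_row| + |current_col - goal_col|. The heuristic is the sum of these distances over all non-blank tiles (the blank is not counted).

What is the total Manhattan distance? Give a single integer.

Answer: 17

Derivation:
Tile 7: at (0,0), goal (2,0), distance |0-2|+|0-0| = 2
Tile 6: at (0,1), goal (1,2), distance |0-1|+|1-2| = 2
Tile 4: at (0,2), goal (1,0), distance |0-1|+|2-0| = 3
Tile 5: at (1,0), goal (1,1), distance |1-1|+|0-1| = 1
Tile 3: at (1,1), goal (0,2), distance |1-0|+|1-2| = 2
Tile 8: at (2,0), goal (2,1), distance |2-2|+|0-1| = 1
Tile 1: at (2,1), goal (0,0), distance |2-0|+|1-0| = 3
Tile 2: at (2,2), goal (0,1), distance |2-0|+|2-1| = 3
Sum: 2 + 2 + 3 + 1 + 2 + 1 + 3 + 3 = 17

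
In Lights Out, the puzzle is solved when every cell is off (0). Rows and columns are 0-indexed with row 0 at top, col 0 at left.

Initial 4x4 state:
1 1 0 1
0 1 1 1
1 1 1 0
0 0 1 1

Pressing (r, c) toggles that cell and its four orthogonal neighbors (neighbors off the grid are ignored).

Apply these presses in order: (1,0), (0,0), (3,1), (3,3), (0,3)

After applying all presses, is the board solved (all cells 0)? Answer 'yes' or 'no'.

Answer: no

Derivation:
After press 1 at (1,0):
0 1 0 1
1 0 1 1
0 1 1 0
0 0 1 1

After press 2 at (0,0):
1 0 0 1
0 0 1 1
0 1 1 0
0 0 1 1

After press 3 at (3,1):
1 0 0 1
0 0 1 1
0 0 1 0
1 1 0 1

After press 4 at (3,3):
1 0 0 1
0 0 1 1
0 0 1 1
1 1 1 0

After press 5 at (0,3):
1 0 1 0
0 0 1 0
0 0 1 1
1 1 1 0

Lights still on: 8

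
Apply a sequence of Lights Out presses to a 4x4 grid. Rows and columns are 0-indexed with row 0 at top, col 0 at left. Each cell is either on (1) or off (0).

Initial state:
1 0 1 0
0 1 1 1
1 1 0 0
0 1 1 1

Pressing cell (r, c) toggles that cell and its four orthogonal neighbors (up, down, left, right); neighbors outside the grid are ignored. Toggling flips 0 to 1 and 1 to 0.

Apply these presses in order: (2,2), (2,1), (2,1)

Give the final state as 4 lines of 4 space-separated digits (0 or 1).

Answer: 1 0 1 0
0 1 0 1
1 0 1 1
0 1 0 1

Derivation:
After press 1 at (2,2):
1 0 1 0
0 1 0 1
1 0 1 1
0 1 0 1

After press 2 at (2,1):
1 0 1 0
0 0 0 1
0 1 0 1
0 0 0 1

After press 3 at (2,1):
1 0 1 0
0 1 0 1
1 0 1 1
0 1 0 1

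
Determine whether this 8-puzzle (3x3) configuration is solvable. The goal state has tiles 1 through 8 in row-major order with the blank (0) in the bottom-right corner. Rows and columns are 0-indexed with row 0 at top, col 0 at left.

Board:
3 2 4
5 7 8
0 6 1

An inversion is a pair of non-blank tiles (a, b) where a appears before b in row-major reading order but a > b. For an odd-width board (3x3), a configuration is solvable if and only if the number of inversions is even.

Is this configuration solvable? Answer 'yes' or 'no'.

Inversions (pairs i<j in row-major order where tile[i] > tile[j] > 0): 10
10 is even, so the puzzle is solvable.

Answer: yes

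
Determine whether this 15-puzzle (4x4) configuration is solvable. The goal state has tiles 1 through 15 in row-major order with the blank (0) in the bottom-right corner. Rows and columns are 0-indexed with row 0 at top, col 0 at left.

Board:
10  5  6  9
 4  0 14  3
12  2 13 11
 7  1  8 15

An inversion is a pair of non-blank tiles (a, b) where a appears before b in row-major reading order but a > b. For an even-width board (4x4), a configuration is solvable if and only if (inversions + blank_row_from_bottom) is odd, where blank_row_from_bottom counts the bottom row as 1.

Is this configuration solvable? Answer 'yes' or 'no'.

Inversions: 50
Blank is in row 1 (0-indexed from top), which is row 3 counting from the bottom (bottom = 1).
50 + 3 = 53, which is odd, so the puzzle is solvable.

Answer: yes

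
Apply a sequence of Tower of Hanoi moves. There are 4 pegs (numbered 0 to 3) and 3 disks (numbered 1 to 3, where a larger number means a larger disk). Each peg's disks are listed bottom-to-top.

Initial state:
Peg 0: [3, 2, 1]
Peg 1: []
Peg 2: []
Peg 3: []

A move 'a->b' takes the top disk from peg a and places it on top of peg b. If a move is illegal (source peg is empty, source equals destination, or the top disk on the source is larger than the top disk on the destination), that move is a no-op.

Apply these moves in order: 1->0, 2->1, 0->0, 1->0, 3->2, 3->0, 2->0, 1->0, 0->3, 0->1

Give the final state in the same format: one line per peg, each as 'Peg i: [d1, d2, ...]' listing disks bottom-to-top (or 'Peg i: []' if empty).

Answer: Peg 0: [3]
Peg 1: [2]
Peg 2: []
Peg 3: [1]

Derivation:
After move 1 (1->0):
Peg 0: [3, 2, 1]
Peg 1: []
Peg 2: []
Peg 3: []

After move 2 (2->1):
Peg 0: [3, 2, 1]
Peg 1: []
Peg 2: []
Peg 3: []

After move 3 (0->0):
Peg 0: [3, 2, 1]
Peg 1: []
Peg 2: []
Peg 3: []

After move 4 (1->0):
Peg 0: [3, 2, 1]
Peg 1: []
Peg 2: []
Peg 3: []

After move 5 (3->2):
Peg 0: [3, 2, 1]
Peg 1: []
Peg 2: []
Peg 3: []

After move 6 (3->0):
Peg 0: [3, 2, 1]
Peg 1: []
Peg 2: []
Peg 3: []

After move 7 (2->0):
Peg 0: [3, 2, 1]
Peg 1: []
Peg 2: []
Peg 3: []

After move 8 (1->0):
Peg 0: [3, 2, 1]
Peg 1: []
Peg 2: []
Peg 3: []

After move 9 (0->3):
Peg 0: [3, 2]
Peg 1: []
Peg 2: []
Peg 3: [1]

After move 10 (0->1):
Peg 0: [3]
Peg 1: [2]
Peg 2: []
Peg 3: [1]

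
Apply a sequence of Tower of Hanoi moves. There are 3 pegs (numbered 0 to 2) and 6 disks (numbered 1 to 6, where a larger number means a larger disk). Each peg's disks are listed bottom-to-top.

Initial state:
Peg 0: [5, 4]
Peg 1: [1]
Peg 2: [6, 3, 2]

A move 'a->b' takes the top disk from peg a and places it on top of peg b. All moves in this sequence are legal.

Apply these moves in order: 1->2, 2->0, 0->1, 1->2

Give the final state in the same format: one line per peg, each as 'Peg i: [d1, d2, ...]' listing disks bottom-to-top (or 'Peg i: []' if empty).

After move 1 (1->2):
Peg 0: [5, 4]
Peg 1: []
Peg 2: [6, 3, 2, 1]

After move 2 (2->0):
Peg 0: [5, 4, 1]
Peg 1: []
Peg 2: [6, 3, 2]

After move 3 (0->1):
Peg 0: [5, 4]
Peg 1: [1]
Peg 2: [6, 3, 2]

After move 4 (1->2):
Peg 0: [5, 4]
Peg 1: []
Peg 2: [6, 3, 2, 1]

Answer: Peg 0: [5, 4]
Peg 1: []
Peg 2: [6, 3, 2, 1]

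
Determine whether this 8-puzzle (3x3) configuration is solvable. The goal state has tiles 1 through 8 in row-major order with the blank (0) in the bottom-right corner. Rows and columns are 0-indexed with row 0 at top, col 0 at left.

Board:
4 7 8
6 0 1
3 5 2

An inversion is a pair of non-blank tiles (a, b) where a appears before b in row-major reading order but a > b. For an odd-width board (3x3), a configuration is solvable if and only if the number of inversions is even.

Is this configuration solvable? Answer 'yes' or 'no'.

Answer: no

Derivation:
Inversions (pairs i<j in row-major order where tile[i] > tile[j] > 0): 19
19 is odd, so the puzzle is not solvable.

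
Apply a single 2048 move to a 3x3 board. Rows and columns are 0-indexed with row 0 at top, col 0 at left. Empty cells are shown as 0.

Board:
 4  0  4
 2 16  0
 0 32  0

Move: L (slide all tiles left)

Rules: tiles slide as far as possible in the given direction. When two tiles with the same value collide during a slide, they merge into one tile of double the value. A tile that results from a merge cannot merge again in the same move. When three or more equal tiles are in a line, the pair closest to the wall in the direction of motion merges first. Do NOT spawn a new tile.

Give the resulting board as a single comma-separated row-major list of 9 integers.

Slide left:
row 0: [4, 0, 4] -> [8, 0, 0]
row 1: [2, 16, 0] -> [2, 16, 0]
row 2: [0, 32, 0] -> [32, 0, 0]

Answer: 8, 0, 0, 2, 16, 0, 32, 0, 0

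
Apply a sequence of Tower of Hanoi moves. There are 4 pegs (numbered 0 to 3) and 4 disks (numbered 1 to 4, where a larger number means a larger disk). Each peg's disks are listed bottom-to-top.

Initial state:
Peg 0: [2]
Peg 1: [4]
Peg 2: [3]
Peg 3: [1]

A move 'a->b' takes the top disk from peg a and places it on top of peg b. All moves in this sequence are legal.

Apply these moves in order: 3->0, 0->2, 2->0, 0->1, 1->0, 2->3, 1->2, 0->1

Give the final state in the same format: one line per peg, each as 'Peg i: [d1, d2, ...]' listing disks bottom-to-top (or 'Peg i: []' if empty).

After move 1 (3->0):
Peg 0: [2, 1]
Peg 1: [4]
Peg 2: [3]
Peg 3: []

After move 2 (0->2):
Peg 0: [2]
Peg 1: [4]
Peg 2: [3, 1]
Peg 3: []

After move 3 (2->0):
Peg 0: [2, 1]
Peg 1: [4]
Peg 2: [3]
Peg 3: []

After move 4 (0->1):
Peg 0: [2]
Peg 1: [4, 1]
Peg 2: [3]
Peg 3: []

After move 5 (1->0):
Peg 0: [2, 1]
Peg 1: [4]
Peg 2: [3]
Peg 3: []

After move 6 (2->3):
Peg 0: [2, 1]
Peg 1: [4]
Peg 2: []
Peg 3: [3]

After move 7 (1->2):
Peg 0: [2, 1]
Peg 1: []
Peg 2: [4]
Peg 3: [3]

After move 8 (0->1):
Peg 0: [2]
Peg 1: [1]
Peg 2: [4]
Peg 3: [3]

Answer: Peg 0: [2]
Peg 1: [1]
Peg 2: [4]
Peg 3: [3]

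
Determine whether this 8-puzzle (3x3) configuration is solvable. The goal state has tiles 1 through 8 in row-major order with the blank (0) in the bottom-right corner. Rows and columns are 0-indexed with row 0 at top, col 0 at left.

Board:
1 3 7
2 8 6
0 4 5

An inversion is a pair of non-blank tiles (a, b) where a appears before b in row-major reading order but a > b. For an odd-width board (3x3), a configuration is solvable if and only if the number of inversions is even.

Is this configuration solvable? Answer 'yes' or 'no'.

Answer: yes

Derivation:
Inversions (pairs i<j in row-major order where tile[i] > tile[j] > 0): 10
10 is even, so the puzzle is solvable.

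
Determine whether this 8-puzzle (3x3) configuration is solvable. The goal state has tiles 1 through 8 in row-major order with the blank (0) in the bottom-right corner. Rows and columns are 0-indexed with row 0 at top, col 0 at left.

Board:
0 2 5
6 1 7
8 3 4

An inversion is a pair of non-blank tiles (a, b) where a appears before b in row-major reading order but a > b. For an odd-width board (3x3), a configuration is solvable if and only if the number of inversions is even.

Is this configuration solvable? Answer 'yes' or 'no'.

Inversions (pairs i<j in row-major order where tile[i] > tile[j] > 0): 11
11 is odd, so the puzzle is not solvable.

Answer: no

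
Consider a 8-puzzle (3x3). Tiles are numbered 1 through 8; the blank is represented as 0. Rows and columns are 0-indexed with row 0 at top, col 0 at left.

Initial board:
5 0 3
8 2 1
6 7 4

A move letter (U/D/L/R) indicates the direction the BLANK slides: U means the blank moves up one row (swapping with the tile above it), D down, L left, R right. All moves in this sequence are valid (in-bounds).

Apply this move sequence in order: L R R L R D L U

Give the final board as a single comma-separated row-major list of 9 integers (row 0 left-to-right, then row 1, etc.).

Answer: 5, 0, 1, 8, 3, 2, 6, 7, 4

Derivation:
After move 1 (L):
0 5 3
8 2 1
6 7 4

After move 2 (R):
5 0 3
8 2 1
6 7 4

After move 3 (R):
5 3 0
8 2 1
6 7 4

After move 4 (L):
5 0 3
8 2 1
6 7 4

After move 5 (R):
5 3 0
8 2 1
6 7 4

After move 6 (D):
5 3 1
8 2 0
6 7 4

After move 7 (L):
5 3 1
8 0 2
6 7 4

After move 8 (U):
5 0 1
8 3 2
6 7 4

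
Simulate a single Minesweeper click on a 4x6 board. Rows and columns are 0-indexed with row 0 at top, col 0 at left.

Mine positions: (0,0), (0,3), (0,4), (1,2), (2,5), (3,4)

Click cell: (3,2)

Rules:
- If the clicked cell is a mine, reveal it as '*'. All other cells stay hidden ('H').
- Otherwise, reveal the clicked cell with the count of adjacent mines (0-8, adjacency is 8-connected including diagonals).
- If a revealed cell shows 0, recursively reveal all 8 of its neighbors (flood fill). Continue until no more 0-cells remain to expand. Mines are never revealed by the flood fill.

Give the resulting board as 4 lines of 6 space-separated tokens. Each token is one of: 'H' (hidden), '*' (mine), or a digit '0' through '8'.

H H H H H H
1 2 H H H H
0 1 1 2 H H
0 0 0 1 H H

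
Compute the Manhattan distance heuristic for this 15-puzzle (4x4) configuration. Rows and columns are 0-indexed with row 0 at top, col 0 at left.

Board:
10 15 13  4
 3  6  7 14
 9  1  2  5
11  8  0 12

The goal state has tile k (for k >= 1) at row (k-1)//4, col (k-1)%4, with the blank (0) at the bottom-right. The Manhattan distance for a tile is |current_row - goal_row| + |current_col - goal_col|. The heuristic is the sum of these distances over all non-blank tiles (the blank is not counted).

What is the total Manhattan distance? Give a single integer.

Answer: 37

Derivation:
Tile 10: at (0,0), goal (2,1), distance |0-2|+|0-1| = 3
Tile 15: at (0,1), goal (3,2), distance |0-3|+|1-2| = 4
Tile 13: at (0,2), goal (3,0), distance |0-3|+|2-0| = 5
Tile 4: at (0,3), goal (0,3), distance |0-0|+|3-3| = 0
Tile 3: at (1,0), goal (0,2), distance |1-0|+|0-2| = 3
Tile 6: at (1,1), goal (1,1), distance |1-1|+|1-1| = 0
Tile 7: at (1,2), goal (1,2), distance |1-1|+|2-2| = 0
Tile 14: at (1,3), goal (3,1), distance |1-3|+|3-1| = 4
Tile 9: at (2,0), goal (2,0), distance |2-2|+|0-0| = 0
Tile 1: at (2,1), goal (0,0), distance |2-0|+|1-0| = 3
Tile 2: at (2,2), goal (0,1), distance |2-0|+|2-1| = 3
Tile 5: at (2,3), goal (1,0), distance |2-1|+|3-0| = 4
Tile 11: at (3,0), goal (2,2), distance |3-2|+|0-2| = 3
Tile 8: at (3,1), goal (1,3), distance |3-1|+|1-3| = 4
Tile 12: at (3,3), goal (2,3), distance |3-2|+|3-3| = 1
Sum: 3 + 4 + 5 + 0 + 3 + 0 + 0 + 4 + 0 + 3 + 3 + 4 + 3 + 4 + 1 = 37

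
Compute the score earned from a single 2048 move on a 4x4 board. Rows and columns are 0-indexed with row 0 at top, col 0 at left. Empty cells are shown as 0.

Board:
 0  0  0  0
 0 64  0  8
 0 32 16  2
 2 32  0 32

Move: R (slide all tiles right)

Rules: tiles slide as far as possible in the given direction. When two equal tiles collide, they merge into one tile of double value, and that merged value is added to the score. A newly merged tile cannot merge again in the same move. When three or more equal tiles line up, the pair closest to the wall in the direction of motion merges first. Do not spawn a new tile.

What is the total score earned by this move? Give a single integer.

Answer: 64

Derivation:
Slide right:
row 0: [0, 0, 0, 0] -> [0, 0, 0, 0]  score +0 (running 0)
row 1: [0, 64, 0, 8] -> [0, 0, 64, 8]  score +0 (running 0)
row 2: [0, 32, 16, 2] -> [0, 32, 16, 2]  score +0 (running 0)
row 3: [2, 32, 0, 32] -> [0, 0, 2, 64]  score +64 (running 64)
Board after move:
 0  0  0  0
 0  0 64  8
 0 32 16  2
 0  0  2 64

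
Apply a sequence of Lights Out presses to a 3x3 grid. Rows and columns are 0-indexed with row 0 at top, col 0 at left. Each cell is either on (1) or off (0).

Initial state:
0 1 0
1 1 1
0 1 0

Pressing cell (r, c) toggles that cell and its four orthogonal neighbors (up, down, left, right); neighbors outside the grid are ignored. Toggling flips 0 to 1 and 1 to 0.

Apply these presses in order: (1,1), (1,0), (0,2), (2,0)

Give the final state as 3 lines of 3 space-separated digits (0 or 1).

After press 1 at (1,1):
0 0 0
0 0 0
0 0 0

After press 2 at (1,0):
1 0 0
1 1 0
1 0 0

After press 3 at (0,2):
1 1 1
1 1 1
1 0 0

After press 4 at (2,0):
1 1 1
0 1 1
0 1 0

Answer: 1 1 1
0 1 1
0 1 0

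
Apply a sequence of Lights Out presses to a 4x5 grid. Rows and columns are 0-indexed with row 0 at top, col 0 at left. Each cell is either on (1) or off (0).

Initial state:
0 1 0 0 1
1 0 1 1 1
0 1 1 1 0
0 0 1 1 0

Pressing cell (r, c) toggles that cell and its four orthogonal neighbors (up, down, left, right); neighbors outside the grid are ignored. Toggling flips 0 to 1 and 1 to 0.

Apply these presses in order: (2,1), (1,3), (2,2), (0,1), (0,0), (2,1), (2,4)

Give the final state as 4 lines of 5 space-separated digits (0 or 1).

After press 1 at (2,1):
0 1 0 0 1
1 1 1 1 1
1 0 0 1 0
0 1 1 1 0

After press 2 at (1,3):
0 1 0 1 1
1 1 0 0 0
1 0 0 0 0
0 1 1 1 0

After press 3 at (2,2):
0 1 0 1 1
1 1 1 0 0
1 1 1 1 0
0 1 0 1 0

After press 4 at (0,1):
1 0 1 1 1
1 0 1 0 0
1 1 1 1 0
0 1 0 1 0

After press 5 at (0,0):
0 1 1 1 1
0 0 1 0 0
1 1 1 1 0
0 1 0 1 0

After press 6 at (2,1):
0 1 1 1 1
0 1 1 0 0
0 0 0 1 0
0 0 0 1 0

After press 7 at (2,4):
0 1 1 1 1
0 1 1 0 1
0 0 0 0 1
0 0 0 1 1

Answer: 0 1 1 1 1
0 1 1 0 1
0 0 0 0 1
0 0 0 1 1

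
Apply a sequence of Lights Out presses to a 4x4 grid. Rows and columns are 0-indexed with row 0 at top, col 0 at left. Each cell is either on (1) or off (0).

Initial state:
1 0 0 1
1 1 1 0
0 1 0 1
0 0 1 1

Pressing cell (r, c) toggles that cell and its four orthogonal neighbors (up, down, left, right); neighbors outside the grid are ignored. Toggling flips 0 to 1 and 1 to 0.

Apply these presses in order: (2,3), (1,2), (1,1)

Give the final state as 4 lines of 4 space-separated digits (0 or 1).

After press 1 at (2,3):
1 0 0 1
1 1 1 1
0 1 1 0
0 0 1 0

After press 2 at (1,2):
1 0 1 1
1 0 0 0
0 1 0 0
0 0 1 0

After press 3 at (1,1):
1 1 1 1
0 1 1 0
0 0 0 0
0 0 1 0

Answer: 1 1 1 1
0 1 1 0
0 0 0 0
0 0 1 0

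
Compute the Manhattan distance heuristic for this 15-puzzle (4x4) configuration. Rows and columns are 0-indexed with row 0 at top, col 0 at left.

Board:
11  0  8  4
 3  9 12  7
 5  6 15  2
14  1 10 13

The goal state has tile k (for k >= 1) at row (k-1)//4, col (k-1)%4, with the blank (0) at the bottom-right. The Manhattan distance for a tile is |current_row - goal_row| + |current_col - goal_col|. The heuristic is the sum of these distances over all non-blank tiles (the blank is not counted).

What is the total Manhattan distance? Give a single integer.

Answer: 31

Derivation:
Tile 11: at (0,0), goal (2,2), distance |0-2|+|0-2| = 4
Tile 8: at (0,2), goal (1,3), distance |0-1|+|2-3| = 2
Tile 4: at (0,3), goal (0,3), distance |0-0|+|3-3| = 0
Tile 3: at (1,0), goal (0,2), distance |1-0|+|0-2| = 3
Tile 9: at (1,1), goal (2,0), distance |1-2|+|1-0| = 2
Tile 12: at (1,2), goal (2,3), distance |1-2|+|2-3| = 2
Tile 7: at (1,3), goal (1,2), distance |1-1|+|3-2| = 1
Tile 5: at (2,0), goal (1,0), distance |2-1|+|0-0| = 1
Tile 6: at (2,1), goal (1,1), distance |2-1|+|1-1| = 1
Tile 15: at (2,2), goal (3,2), distance |2-3|+|2-2| = 1
Tile 2: at (2,3), goal (0,1), distance |2-0|+|3-1| = 4
Tile 14: at (3,0), goal (3,1), distance |3-3|+|0-1| = 1
Tile 1: at (3,1), goal (0,0), distance |3-0|+|1-0| = 4
Tile 10: at (3,2), goal (2,1), distance |3-2|+|2-1| = 2
Tile 13: at (3,3), goal (3,0), distance |3-3|+|3-0| = 3
Sum: 4 + 2 + 0 + 3 + 2 + 2 + 1 + 1 + 1 + 1 + 4 + 1 + 4 + 2 + 3 = 31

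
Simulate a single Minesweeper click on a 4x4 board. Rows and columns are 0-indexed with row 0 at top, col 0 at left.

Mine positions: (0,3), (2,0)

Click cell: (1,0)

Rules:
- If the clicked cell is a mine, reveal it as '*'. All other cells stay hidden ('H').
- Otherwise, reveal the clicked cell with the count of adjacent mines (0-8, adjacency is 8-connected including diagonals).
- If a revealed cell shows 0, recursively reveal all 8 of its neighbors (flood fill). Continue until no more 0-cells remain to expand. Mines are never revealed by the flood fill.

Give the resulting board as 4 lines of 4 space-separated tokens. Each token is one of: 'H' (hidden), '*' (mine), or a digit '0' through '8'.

H H H H
1 H H H
H H H H
H H H H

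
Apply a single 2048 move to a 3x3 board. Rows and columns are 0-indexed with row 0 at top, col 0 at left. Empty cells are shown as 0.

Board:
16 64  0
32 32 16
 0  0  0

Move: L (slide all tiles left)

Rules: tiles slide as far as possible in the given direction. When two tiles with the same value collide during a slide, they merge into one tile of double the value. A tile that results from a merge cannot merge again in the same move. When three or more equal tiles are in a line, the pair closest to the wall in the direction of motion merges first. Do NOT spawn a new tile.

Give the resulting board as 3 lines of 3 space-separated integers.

Slide left:
row 0: [16, 64, 0] -> [16, 64, 0]
row 1: [32, 32, 16] -> [64, 16, 0]
row 2: [0, 0, 0] -> [0, 0, 0]

Answer: 16 64  0
64 16  0
 0  0  0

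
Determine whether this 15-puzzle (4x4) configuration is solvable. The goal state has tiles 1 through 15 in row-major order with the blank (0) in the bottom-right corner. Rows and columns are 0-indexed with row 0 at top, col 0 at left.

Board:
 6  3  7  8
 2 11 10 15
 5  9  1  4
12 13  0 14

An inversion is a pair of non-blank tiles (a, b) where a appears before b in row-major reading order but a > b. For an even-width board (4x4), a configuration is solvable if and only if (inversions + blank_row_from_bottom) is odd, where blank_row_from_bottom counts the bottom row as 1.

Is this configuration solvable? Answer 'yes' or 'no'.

Answer: yes

Derivation:
Inversions: 36
Blank is in row 3 (0-indexed from top), which is row 1 counting from the bottom (bottom = 1).
36 + 1 = 37, which is odd, so the puzzle is solvable.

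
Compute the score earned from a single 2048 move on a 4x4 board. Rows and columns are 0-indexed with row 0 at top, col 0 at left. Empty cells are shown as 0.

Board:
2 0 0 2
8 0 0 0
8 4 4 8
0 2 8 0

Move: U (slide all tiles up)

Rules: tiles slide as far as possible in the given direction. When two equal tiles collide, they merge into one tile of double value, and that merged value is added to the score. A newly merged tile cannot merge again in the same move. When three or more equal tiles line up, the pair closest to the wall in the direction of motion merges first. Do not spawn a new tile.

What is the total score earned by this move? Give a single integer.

Slide up:
col 0: [2, 8, 8, 0] -> [2, 16, 0, 0]  score +16 (running 16)
col 1: [0, 0, 4, 2] -> [4, 2, 0, 0]  score +0 (running 16)
col 2: [0, 0, 4, 8] -> [4, 8, 0, 0]  score +0 (running 16)
col 3: [2, 0, 8, 0] -> [2, 8, 0, 0]  score +0 (running 16)
Board after move:
 2  4  4  2
16  2  8  8
 0  0  0  0
 0  0  0  0

Answer: 16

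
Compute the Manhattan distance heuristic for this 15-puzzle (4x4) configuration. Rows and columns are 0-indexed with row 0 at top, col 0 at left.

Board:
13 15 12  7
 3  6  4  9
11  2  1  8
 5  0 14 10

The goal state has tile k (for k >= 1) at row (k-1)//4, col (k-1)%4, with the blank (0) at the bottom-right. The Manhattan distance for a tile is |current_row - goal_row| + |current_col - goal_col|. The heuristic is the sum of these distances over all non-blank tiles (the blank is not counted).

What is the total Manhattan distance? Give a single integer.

Tile 13: at (0,0), goal (3,0), distance |0-3|+|0-0| = 3
Tile 15: at (0,1), goal (3,2), distance |0-3|+|1-2| = 4
Tile 12: at (0,2), goal (2,3), distance |0-2|+|2-3| = 3
Tile 7: at (0,3), goal (1,2), distance |0-1|+|3-2| = 2
Tile 3: at (1,0), goal (0,2), distance |1-0|+|0-2| = 3
Tile 6: at (1,1), goal (1,1), distance |1-1|+|1-1| = 0
Tile 4: at (1,2), goal (0,3), distance |1-0|+|2-3| = 2
Tile 9: at (1,3), goal (2,0), distance |1-2|+|3-0| = 4
Tile 11: at (2,0), goal (2,2), distance |2-2|+|0-2| = 2
Tile 2: at (2,1), goal (0,1), distance |2-0|+|1-1| = 2
Tile 1: at (2,2), goal (0,0), distance |2-0|+|2-0| = 4
Tile 8: at (2,3), goal (1,3), distance |2-1|+|3-3| = 1
Tile 5: at (3,0), goal (1,0), distance |3-1|+|0-0| = 2
Tile 14: at (3,2), goal (3,1), distance |3-3|+|2-1| = 1
Tile 10: at (3,3), goal (2,1), distance |3-2|+|3-1| = 3
Sum: 3 + 4 + 3 + 2 + 3 + 0 + 2 + 4 + 2 + 2 + 4 + 1 + 2 + 1 + 3 = 36

Answer: 36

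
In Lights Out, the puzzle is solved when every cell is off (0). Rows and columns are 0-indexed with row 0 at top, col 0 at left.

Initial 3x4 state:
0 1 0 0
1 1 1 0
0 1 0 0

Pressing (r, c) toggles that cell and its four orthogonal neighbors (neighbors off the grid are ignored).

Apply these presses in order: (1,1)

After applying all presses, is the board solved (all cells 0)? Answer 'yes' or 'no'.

Answer: yes

Derivation:
After press 1 at (1,1):
0 0 0 0
0 0 0 0
0 0 0 0

Lights still on: 0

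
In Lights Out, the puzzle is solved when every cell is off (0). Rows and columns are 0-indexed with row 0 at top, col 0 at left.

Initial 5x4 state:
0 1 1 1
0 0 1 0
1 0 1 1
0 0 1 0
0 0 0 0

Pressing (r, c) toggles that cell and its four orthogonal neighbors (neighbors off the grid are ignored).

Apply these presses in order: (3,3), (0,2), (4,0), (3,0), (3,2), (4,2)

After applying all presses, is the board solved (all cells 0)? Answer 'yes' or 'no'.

After press 1 at (3,3):
0 1 1 1
0 0 1 0
1 0 1 0
0 0 0 1
0 0 0 1

After press 2 at (0,2):
0 0 0 0
0 0 0 0
1 0 1 0
0 0 0 1
0 0 0 1

After press 3 at (4,0):
0 0 0 0
0 0 0 0
1 0 1 0
1 0 0 1
1 1 0 1

After press 4 at (3,0):
0 0 0 0
0 0 0 0
0 0 1 0
0 1 0 1
0 1 0 1

After press 5 at (3,2):
0 0 0 0
0 0 0 0
0 0 0 0
0 0 1 0
0 1 1 1

After press 6 at (4,2):
0 0 0 0
0 0 0 0
0 0 0 0
0 0 0 0
0 0 0 0

Lights still on: 0

Answer: yes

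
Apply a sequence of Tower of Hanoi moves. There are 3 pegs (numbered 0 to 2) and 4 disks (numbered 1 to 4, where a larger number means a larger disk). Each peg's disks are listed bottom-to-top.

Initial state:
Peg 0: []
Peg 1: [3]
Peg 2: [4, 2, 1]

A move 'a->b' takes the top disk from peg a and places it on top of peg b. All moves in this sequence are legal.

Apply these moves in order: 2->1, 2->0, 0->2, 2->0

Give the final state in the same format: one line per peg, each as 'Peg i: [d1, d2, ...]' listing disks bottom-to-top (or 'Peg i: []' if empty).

Answer: Peg 0: [2]
Peg 1: [3, 1]
Peg 2: [4]

Derivation:
After move 1 (2->1):
Peg 0: []
Peg 1: [3, 1]
Peg 2: [4, 2]

After move 2 (2->0):
Peg 0: [2]
Peg 1: [3, 1]
Peg 2: [4]

After move 3 (0->2):
Peg 0: []
Peg 1: [3, 1]
Peg 2: [4, 2]

After move 4 (2->0):
Peg 0: [2]
Peg 1: [3, 1]
Peg 2: [4]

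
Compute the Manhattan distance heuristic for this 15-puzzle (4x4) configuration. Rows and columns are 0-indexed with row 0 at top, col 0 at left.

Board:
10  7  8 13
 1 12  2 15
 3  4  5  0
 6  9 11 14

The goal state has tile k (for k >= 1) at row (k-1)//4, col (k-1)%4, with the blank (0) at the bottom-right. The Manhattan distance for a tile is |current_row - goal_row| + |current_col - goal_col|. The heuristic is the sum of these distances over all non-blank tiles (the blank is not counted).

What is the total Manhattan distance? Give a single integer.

Tile 10: at (0,0), goal (2,1), distance |0-2|+|0-1| = 3
Tile 7: at (0,1), goal (1,2), distance |0-1|+|1-2| = 2
Tile 8: at (0,2), goal (1,3), distance |0-1|+|2-3| = 2
Tile 13: at (0,3), goal (3,0), distance |0-3|+|3-0| = 6
Tile 1: at (1,0), goal (0,0), distance |1-0|+|0-0| = 1
Tile 12: at (1,1), goal (2,3), distance |1-2|+|1-3| = 3
Tile 2: at (1,2), goal (0,1), distance |1-0|+|2-1| = 2
Tile 15: at (1,3), goal (3,2), distance |1-3|+|3-2| = 3
Tile 3: at (2,0), goal (0,2), distance |2-0|+|0-2| = 4
Tile 4: at (2,1), goal (0,3), distance |2-0|+|1-3| = 4
Tile 5: at (2,2), goal (1,0), distance |2-1|+|2-0| = 3
Tile 6: at (3,0), goal (1,1), distance |3-1|+|0-1| = 3
Tile 9: at (3,1), goal (2,0), distance |3-2|+|1-0| = 2
Tile 11: at (3,2), goal (2,2), distance |3-2|+|2-2| = 1
Tile 14: at (3,3), goal (3,1), distance |3-3|+|3-1| = 2
Sum: 3 + 2 + 2 + 6 + 1 + 3 + 2 + 3 + 4 + 4 + 3 + 3 + 2 + 1 + 2 = 41

Answer: 41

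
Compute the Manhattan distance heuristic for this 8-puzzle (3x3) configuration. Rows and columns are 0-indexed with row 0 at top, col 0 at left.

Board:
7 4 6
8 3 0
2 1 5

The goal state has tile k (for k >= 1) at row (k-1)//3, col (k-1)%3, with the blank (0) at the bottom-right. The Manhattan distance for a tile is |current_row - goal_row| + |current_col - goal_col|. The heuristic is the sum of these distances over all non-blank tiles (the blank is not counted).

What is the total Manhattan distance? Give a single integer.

Tile 7: (0,0)->(2,0) = 2
Tile 4: (0,1)->(1,0) = 2
Tile 6: (0,2)->(1,2) = 1
Tile 8: (1,0)->(2,1) = 2
Tile 3: (1,1)->(0,2) = 2
Tile 2: (2,0)->(0,1) = 3
Tile 1: (2,1)->(0,0) = 3
Tile 5: (2,2)->(1,1) = 2
Sum: 2 + 2 + 1 + 2 + 2 + 3 + 3 + 2 = 17

Answer: 17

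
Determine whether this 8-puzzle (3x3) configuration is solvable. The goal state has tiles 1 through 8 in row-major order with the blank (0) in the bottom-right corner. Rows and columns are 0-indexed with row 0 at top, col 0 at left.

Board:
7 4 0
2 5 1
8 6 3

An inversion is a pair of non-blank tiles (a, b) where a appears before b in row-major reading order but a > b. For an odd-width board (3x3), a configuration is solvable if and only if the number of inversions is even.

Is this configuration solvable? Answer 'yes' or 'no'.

Inversions (pairs i<j in row-major order where tile[i] > tile[j] > 0): 15
15 is odd, so the puzzle is not solvable.

Answer: no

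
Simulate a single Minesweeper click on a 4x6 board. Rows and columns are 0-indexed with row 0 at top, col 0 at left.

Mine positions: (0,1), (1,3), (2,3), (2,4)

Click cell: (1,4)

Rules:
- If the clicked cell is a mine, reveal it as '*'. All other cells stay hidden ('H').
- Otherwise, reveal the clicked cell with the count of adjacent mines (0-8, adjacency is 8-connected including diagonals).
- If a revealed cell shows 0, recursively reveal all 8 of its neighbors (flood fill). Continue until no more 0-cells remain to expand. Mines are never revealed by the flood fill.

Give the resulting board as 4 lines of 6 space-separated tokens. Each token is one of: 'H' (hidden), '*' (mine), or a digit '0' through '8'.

H H H H H H
H H H H 3 H
H H H H H H
H H H H H H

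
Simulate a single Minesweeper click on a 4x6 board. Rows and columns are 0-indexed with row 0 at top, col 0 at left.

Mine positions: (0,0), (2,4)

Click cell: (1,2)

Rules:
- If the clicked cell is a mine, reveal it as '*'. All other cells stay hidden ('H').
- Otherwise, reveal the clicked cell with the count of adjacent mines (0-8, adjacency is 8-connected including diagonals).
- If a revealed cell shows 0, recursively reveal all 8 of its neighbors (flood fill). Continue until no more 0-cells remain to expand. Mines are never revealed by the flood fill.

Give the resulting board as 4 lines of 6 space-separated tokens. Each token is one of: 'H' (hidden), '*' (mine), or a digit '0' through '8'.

H 1 0 0 0 0
1 1 0 1 1 1
0 0 0 1 H H
0 0 0 1 H H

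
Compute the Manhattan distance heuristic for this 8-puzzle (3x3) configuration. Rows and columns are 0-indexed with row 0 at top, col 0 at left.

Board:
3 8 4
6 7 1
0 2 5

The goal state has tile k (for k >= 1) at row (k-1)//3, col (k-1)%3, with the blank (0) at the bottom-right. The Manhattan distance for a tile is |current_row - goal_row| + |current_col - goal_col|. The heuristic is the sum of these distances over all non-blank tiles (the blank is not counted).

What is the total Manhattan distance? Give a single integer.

Tile 3: at (0,0), goal (0,2), distance |0-0|+|0-2| = 2
Tile 8: at (0,1), goal (2,1), distance |0-2|+|1-1| = 2
Tile 4: at (0,2), goal (1,0), distance |0-1|+|2-0| = 3
Tile 6: at (1,0), goal (1,2), distance |1-1|+|0-2| = 2
Tile 7: at (1,1), goal (2,0), distance |1-2|+|1-0| = 2
Tile 1: at (1,2), goal (0,0), distance |1-0|+|2-0| = 3
Tile 2: at (2,1), goal (0,1), distance |2-0|+|1-1| = 2
Tile 5: at (2,2), goal (1,1), distance |2-1|+|2-1| = 2
Sum: 2 + 2 + 3 + 2 + 2 + 3 + 2 + 2 = 18

Answer: 18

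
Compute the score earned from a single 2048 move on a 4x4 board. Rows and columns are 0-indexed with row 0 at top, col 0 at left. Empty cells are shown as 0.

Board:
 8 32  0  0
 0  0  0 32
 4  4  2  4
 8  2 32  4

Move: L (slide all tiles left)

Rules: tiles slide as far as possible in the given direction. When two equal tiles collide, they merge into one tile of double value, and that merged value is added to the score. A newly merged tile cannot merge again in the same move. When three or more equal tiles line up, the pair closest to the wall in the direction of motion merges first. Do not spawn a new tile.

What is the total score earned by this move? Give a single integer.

Slide left:
row 0: [8, 32, 0, 0] -> [8, 32, 0, 0]  score +0 (running 0)
row 1: [0, 0, 0, 32] -> [32, 0, 0, 0]  score +0 (running 0)
row 2: [4, 4, 2, 4] -> [8, 2, 4, 0]  score +8 (running 8)
row 3: [8, 2, 32, 4] -> [8, 2, 32, 4]  score +0 (running 8)
Board after move:
 8 32  0  0
32  0  0  0
 8  2  4  0
 8  2 32  4

Answer: 8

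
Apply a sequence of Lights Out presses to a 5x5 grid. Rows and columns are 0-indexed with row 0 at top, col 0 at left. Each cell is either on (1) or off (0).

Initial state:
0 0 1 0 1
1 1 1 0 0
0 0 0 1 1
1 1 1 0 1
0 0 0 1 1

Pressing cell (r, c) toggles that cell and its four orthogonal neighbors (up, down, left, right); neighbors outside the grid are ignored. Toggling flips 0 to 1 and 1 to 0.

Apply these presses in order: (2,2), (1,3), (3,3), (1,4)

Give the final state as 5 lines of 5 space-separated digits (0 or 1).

After press 1 at (2,2):
0 0 1 0 1
1 1 0 0 0
0 1 1 0 1
1 1 0 0 1
0 0 0 1 1

After press 2 at (1,3):
0 0 1 1 1
1 1 1 1 1
0 1 1 1 1
1 1 0 0 1
0 0 0 1 1

After press 3 at (3,3):
0 0 1 1 1
1 1 1 1 1
0 1 1 0 1
1 1 1 1 0
0 0 0 0 1

After press 4 at (1,4):
0 0 1 1 0
1 1 1 0 0
0 1 1 0 0
1 1 1 1 0
0 0 0 0 1

Answer: 0 0 1 1 0
1 1 1 0 0
0 1 1 0 0
1 1 1 1 0
0 0 0 0 1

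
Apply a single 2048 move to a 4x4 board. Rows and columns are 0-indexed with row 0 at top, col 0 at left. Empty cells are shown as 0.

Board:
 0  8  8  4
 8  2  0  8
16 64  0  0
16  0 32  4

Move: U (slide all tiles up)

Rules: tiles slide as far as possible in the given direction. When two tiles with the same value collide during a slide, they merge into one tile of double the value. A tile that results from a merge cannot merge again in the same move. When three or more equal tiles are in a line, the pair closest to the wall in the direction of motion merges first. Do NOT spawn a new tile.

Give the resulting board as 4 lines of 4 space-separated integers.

Answer:  8  8  8  4
32  2 32  8
 0 64  0  4
 0  0  0  0

Derivation:
Slide up:
col 0: [0, 8, 16, 16] -> [8, 32, 0, 0]
col 1: [8, 2, 64, 0] -> [8, 2, 64, 0]
col 2: [8, 0, 0, 32] -> [8, 32, 0, 0]
col 3: [4, 8, 0, 4] -> [4, 8, 4, 0]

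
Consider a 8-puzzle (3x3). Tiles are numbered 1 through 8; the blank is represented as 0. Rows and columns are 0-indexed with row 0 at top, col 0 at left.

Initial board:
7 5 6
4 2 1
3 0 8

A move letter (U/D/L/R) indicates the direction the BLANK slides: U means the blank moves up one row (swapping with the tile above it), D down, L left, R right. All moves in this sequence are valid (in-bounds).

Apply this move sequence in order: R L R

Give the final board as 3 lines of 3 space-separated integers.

After move 1 (R):
7 5 6
4 2 1
3 8 0

After move 2 (L):
7 5 6
4 2 1
3 0 8

After move 3 (R):
7 5 6
4 2 1
3 8 0

Answer: 7 5 6
4 2 1
3 8 0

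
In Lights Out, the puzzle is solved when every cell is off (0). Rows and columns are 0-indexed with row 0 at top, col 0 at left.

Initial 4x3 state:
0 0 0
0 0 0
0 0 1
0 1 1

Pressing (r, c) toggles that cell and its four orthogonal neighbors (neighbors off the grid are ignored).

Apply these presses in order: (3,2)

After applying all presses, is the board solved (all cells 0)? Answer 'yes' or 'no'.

Answer: yes

Derivation:
After press 1 at (3,2):
0 0 0
0 0 0
0 0 0
0 0 0

Lights still on: 0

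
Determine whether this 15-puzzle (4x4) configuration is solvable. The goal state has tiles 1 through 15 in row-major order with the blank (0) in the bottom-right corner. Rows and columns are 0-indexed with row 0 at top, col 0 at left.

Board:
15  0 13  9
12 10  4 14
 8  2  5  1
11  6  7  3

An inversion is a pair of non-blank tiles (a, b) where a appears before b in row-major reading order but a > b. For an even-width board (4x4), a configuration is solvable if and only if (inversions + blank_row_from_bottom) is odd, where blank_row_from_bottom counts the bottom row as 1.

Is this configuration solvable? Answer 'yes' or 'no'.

Inversions: 77
Blank is in row 0 (0-indexed from top), which is row 4 counting from the bottom (bottom = 1).
77 + 4 = 81, which is odd, so the puzzle is solvable.

Answer: yes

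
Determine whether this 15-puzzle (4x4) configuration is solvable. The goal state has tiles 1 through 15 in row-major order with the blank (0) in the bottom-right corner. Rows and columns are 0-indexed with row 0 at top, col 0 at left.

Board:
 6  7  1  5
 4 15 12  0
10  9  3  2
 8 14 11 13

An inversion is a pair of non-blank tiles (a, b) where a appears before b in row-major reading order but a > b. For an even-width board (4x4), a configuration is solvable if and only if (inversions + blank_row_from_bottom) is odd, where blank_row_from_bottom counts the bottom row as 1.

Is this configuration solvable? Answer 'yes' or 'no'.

Answer: yes

Derivation:
Inversions: 40
Blank is in row 1 (0-indexed from top), which is row 3 counting from the bottom (bottom = 1).
40 + 3 = 43, which is odd, so the puzzle is solvable.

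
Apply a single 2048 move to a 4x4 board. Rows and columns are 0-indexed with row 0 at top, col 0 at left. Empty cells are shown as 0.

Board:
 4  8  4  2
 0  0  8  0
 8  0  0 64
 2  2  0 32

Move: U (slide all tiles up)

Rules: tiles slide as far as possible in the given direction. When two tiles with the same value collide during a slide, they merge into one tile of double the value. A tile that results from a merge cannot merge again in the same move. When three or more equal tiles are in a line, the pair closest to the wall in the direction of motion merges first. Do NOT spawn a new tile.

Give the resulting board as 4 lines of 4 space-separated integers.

Slide up:
col 0: [4, 0, 8, 2] -> [4, 8, 2, 0]
col 1: [8, 0, 0, 2] -> [8, 2, 0, 0]
col 2: [4, 8, 0, 0] -> [4, 8, 0, 0]
col 3: [2, 0, 64, 32] -> [2, 64, 32, 0]

Answer:  4  8  4  2
 8  2  8 64
 2  0  0 32
 0  0  0  0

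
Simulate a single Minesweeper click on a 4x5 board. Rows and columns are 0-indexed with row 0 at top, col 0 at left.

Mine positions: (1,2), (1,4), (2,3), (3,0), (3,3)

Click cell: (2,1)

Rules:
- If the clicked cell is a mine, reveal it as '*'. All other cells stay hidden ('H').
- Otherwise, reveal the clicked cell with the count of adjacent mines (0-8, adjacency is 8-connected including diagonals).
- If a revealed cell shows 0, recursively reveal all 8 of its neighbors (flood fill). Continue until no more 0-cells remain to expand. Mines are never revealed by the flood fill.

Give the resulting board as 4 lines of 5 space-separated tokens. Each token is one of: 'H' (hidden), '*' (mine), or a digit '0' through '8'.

H H H H H
H H H H H
H 2 H H H
H H H H H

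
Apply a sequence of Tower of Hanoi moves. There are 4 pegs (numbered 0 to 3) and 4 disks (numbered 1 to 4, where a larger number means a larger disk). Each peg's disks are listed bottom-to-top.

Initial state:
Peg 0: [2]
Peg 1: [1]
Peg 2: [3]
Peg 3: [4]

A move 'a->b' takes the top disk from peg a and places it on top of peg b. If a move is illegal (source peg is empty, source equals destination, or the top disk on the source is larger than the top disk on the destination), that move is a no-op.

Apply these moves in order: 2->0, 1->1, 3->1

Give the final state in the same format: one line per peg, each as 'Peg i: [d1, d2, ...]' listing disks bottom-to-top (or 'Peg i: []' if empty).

Answer: Peg 0: [2]
Peg 1: [1]
Peg 2: [3]
Peg 3: [4]

Derivation:
After move 1 (2->0):
Peg 0: [2]
Peg 1: [1]
Peg 2: [3]
Peg 3: [4]

After move 2 (1->1):
Peg 0: [2]
Peg 1: [1]
Peg 2: [3]
Peg 3: [4]

After move 3 (3->1):
Peg 0: [2]
Peg 1: [1]
Peg 2: [3]
Peg 3: [4]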